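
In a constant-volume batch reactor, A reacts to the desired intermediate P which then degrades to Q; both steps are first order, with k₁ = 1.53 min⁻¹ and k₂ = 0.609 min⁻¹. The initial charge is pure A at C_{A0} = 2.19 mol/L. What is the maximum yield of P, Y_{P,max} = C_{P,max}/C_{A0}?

0.544

At the optimum, C_{P,max}/C_{A0} = (k₁/k₂)^[k₂/(k₂−k₁)].
= (1.53/0.609)^(0.609/(0.609−1.53)) = (2.512)^(-0.6612) = 0.5438.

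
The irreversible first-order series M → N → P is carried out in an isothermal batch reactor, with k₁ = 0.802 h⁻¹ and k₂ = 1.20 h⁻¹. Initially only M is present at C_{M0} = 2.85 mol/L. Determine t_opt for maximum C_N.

1.01 h

For first-order series the maximum of C_N occurs at t_opt = ln(k₂/k₁)/(k₂−k₁).
= ln(1.20/0.802)/(1.20−0.802) = ln(1.496)/0.3980 = 0.4030/0.3980 = 1.01 h.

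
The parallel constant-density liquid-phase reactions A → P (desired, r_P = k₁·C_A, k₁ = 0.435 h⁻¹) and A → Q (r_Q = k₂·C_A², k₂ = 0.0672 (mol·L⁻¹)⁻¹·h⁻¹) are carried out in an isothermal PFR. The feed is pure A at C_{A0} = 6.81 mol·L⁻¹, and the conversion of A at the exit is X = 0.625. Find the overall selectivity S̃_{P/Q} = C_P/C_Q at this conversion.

1.42

C_A = C_{A0}(1−X) = 2.554 mol·L⁻¹.
Along a PFR/batch, dC_P/dC_A = −r_P/(r_P+r_Q) = −k₁/(k₁+k₂·C_A).
Integrating from C_{A0} to C_A: C_P = (0.435/0.0672)·ln[(0.435+0.0672·6.81)/(0.435+0.0672·2.55)] = 6.473·ln(0.8926/0.6066) = 2.501 mol·L⁻¹.
C_Q = (C_{A0}−C_A)−C_P = 1.756 mol·L⁻¹; S̃_{P/Q} = 2.501/1.756 = 1.42.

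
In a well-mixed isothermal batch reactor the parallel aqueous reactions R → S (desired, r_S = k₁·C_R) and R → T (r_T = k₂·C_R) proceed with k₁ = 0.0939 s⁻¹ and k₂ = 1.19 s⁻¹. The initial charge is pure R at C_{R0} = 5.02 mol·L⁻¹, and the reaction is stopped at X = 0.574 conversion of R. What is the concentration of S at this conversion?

C_R = C_{R0}(1−X) = 2.139 mol·L⁻¹.
Both paths are first order in R, so the instantaneous fraction to S is constant: dC_S/d(−C_R) = k₁/(k₁+k₂) = 0.07314.
C_S = 0.07314·(C_{R0}−C_R) = 0.07314×2.881 = 0.211 mol·L⁻¹.

0.211 mol·L⁻¹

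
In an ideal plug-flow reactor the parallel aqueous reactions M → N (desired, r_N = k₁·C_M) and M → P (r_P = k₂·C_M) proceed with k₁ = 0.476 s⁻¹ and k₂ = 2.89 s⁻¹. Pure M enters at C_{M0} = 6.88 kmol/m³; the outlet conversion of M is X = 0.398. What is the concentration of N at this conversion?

C_M = C_{M0}(1−X) = 4.142 kmol/m³.
Both paths are first order in M, so the instantaneous fraction to N is constant: dC_N/d(−C_M) = k₁/(k₁+k₂) = 0.1414.
C_N = 0.1414·(C_{M0}−C_M) = 0.1414×2.738 = 0.387 kmol/m³.

0.387 kmol/m³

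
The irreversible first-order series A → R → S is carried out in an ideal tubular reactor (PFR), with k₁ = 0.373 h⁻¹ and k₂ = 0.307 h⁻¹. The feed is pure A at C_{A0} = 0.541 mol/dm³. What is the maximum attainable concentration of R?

0.219 mol/dm³

At the optimum, C_{R,max}/C_{A0} = (k₁/k₂)^[k₂/(k₂−k₁)].
= (0.373/0.307)^(0.307/(0.307−0.373)) = (1.215)^(-4.652) = 0.4042.
C_{R,max} = 0.4042×0.541 = 0.219 mol/dm³.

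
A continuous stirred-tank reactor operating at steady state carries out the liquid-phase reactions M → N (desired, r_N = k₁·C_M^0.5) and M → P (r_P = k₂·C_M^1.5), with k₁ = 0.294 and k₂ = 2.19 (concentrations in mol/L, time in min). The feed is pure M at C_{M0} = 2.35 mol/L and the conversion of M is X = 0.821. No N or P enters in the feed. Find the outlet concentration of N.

Exit C_M = C_{M0}(1−X) = 2.35×0.179 = 0.4207 mol/L.
Rates in a CSTR are evaluated at the outlet concentration: r_N = 0.294×0.4207^0.5 = 0.1907, r_P = 2.19×0.4207^1.5 = 0.5975.
Fraction of consumed M going to N: r_N/(r_N+r_P) = 0.2419.
C_N = 0.2419·C_{M0}·X = 0.2419×2.35×0.821 = 0.467 mol/L.

0.467 mol/L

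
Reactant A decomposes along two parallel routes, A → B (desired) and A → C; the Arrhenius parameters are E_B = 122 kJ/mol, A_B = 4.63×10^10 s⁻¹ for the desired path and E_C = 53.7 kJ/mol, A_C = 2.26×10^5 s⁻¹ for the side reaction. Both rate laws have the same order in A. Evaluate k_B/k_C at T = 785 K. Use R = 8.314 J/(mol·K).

Since both paths have the same order in A, the concentration cancels and S_{B/C} = k_B/k_C = (A_B/A_C)·exp[(E_C−E_B)/(RT)].
(E_C−E_B)/(RT) = (53.7−122)×10³/(8.314×785) = -68300/6526 = -10.47.
k_B/k_C = (4.63×10^10/2.26×10^5)·exp(-10.47) = 2.049×10^5 × 2.852×10^-5 = 5.84.
Since E_B > E_C, raising the temperature improves selectivity toward B.

5.84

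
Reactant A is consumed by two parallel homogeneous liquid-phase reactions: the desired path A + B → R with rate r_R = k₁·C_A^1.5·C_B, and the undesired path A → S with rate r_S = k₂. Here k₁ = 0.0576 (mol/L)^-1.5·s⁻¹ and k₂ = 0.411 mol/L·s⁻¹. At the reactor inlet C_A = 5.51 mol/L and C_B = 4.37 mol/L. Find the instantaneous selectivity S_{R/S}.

7.92

S_{R/S} = r_R/r_S = (k₁·C_A^1.5·C_B)/(k₂) = (k₁/k₂)·C_A^1.5·C_B.
= (0.0576×5.510^1.5×4.370) / (0.411) = 3.256/0.4110 = 7.92.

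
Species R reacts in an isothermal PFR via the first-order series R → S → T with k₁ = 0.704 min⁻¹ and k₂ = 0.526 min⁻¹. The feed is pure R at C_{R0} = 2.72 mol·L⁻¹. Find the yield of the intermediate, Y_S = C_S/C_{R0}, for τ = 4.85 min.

0.178

The intermediate concentration in a first-order A→B→C sequence is C_S = k₁C_{R0}(e^(−k₁τ) − e^(−k₂τ))/(k₂−k₁).
e^(−k₁τ) = e^(−0.704×4.85) = e^(−3.414) = 0.03290; e^(−k₂τ) = e^(−2.551) = 0.07800.
C_S = 0.704×2.72/(0.526−0.704) × (0.03290−0.07800) = (-10.76)×(-0.04510) = 0.4852 mol·L⁻¹.
Y_S = C_S/C_{R0} = 0.4852/2.72 = 0.178.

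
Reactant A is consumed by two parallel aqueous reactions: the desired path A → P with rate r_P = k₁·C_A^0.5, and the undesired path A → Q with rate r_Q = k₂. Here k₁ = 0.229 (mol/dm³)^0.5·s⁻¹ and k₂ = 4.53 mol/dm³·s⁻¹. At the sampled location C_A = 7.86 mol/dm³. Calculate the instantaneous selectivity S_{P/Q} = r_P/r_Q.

0.142

S_{P/Q} = r_P/r_Q = (k₁·C_A^0.5)/(k₂) = (k₁/k₂)·C_A^0.5.
= (0.229×7.860^0.5) / (4.53) = 0.6420/4.530 = 0.142.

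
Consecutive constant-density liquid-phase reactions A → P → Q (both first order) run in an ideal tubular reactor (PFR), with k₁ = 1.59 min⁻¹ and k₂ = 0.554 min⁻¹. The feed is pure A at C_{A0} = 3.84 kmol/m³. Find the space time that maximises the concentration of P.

1.02 min

For first-order series the maximum of C_P occurs at τ_opt = ln(k₂/k₁)/(k₂−k₁).
= ln(0.554/1.59)/(0.554−1.59) = ln(0.3484)/-1.036 = -1.054/-1.036 = 1.02 min.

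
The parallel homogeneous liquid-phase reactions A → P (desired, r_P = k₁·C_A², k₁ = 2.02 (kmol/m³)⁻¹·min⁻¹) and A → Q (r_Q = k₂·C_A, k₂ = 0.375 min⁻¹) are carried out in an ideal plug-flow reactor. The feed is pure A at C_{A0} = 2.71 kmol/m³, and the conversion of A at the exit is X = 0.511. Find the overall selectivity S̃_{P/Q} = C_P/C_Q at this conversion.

10.5

C_A = C_{A0}(1−X) = 1.325 kmol/m³.
Along a PFR/batch, dC_Q/dC_A = −r_Q/(r_P+r_Q) = −k₂/(k₂+k₁·C_A).
Integrating from C_{A0} to C_A: C_Q = (0.375/2.02)·ln[(0.375+2.02·2.71)/(0.375+2.02·1.33)] = 0.1856·ln(5.849/3.052) = 0.1208 kmol/m³.
Then C_P = (C_{A0}−C_A) − C_Q = 1.385 − 0.1208 = 1.264 kmol/m³.
S̃_{P/Q} = C_P/C_Q = 1.264/0.1208 = 10.5.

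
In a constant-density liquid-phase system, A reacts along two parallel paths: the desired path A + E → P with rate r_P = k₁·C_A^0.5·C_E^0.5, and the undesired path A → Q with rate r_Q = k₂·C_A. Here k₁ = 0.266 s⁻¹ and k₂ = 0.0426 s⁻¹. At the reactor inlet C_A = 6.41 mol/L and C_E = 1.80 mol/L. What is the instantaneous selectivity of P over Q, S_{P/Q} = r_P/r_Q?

S_{P/Q} = r_P/r_Q = (k₁·C_A^0.5·C_E^0.5)/(k₂·C_A) = (k₁/k₂)·C_A^-0.5·C_E^0.5.
= (0.266×6.410^0.5×1.800^0.5) / (0.0426×6.410) = 0.9035/0.2731 = 3.31.
The undesired path is higher order in A, so low C_A (CSTR or dilute feed) favours P.

3.31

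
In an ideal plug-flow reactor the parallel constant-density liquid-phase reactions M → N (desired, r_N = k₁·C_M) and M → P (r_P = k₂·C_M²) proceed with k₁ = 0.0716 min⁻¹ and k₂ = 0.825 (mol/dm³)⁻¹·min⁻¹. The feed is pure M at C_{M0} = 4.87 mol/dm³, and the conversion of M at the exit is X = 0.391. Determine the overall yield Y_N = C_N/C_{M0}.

0.00864

C_M = C_{M0}(1−X) = 2.966 mol/dm³.
Along a PFR/batch, dC_N/dC_M = −r_N/(r_N+r_P) = −k₁/(k₁+k₂·C_M).
Integrating from C_{M0} to C_M: C_N = (0.0716/0.825)·ln[(0.0716+0.825·4.87)/(0.0716+0.825·2.97)] = 0.08679·ln(4.089/2.518) = 0.04207 mol/dm³.
Y_N = C_N/C_{M0} = 0.04207/4.87 = 0.00864.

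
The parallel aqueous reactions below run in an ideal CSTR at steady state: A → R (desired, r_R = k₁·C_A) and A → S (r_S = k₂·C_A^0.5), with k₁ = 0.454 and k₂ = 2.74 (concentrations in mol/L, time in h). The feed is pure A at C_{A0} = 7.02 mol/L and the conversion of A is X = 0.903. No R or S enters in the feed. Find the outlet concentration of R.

0.762 mol/L

Exit C_A = C_{A0}(1−X) = 7.02×0.0970 = 0.6809 mol/L.
In a CSTR the entire volume is at exit conditions, so r_R = 0.454×0.6809 = 0.3091 and r_S = 2.74×0.6809^0.5 = 2.261.
Fraction of consumed A going to R: r_R/(r_R+r_S) = 0.1203.
C_R = 0.1203·C_{A0}·X = 0.1203×7.02×0.903 = 0.762 mol/L.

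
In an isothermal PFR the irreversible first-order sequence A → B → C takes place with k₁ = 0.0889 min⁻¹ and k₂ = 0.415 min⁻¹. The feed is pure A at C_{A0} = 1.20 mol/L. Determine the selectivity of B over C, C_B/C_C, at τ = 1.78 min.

2.34

The intermediate concentration in a first-order A→B→C sequence is C_B = k₁C_{A0}(e^(−k₁τ) − e^(−k₂τ))/(k₂−k₁).
e^(−k₁τ) = e^(−0.0889×1.78) = e^(−0.1582) = 0.8536; e^(−k₂τ) = e^(−0.7387) = 0.4777.
C_B = 0.0889×1.20/(0.415−0.0889) × (0.8536−0.4777) = 0.3271×0.3759 = 0.1230 mol/L.
C_A = C_{A0}e^(−k₁τ) = 1.024 mol/L, so C_C = C_{A0}−C_A−C_B = 0.05265 mol/L; C_B/C_C = 2.34.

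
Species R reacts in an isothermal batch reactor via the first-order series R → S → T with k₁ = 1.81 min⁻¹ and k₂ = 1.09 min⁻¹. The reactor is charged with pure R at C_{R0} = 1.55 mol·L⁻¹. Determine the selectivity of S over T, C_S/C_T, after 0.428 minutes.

3.46

For first-order series with pure R initially, C_S(t) = k₁C_{R0}/(k₂−k₁)·(e^(−k₁t) − e^(−k₂t)).
e^(−k₁t) = e^(−1.81×0.428) = e^(−0.7747) = 0.4609; e^(−k₂t) = e^(−0.4665) = 0.6272.
C_S = 1.81×1.55/(1.09−1.81) × (0.4609−0.6272) = (-3.897)×(-0.1663) = 0.6481 mol·L⁻¹.
C_R = C_{R0}e^(−k₁t) = 0.7143 mol·L⁻¹, so C_T = C_{R0}−C_R−C_S = 0.1876 mol·L⁻¹; C_S/C_T = 3.46.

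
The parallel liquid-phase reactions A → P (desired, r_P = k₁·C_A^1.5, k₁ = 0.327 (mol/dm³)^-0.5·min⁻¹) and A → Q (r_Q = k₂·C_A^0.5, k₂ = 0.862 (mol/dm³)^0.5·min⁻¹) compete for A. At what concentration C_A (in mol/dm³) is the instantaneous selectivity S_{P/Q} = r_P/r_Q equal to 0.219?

S_{P/Q} = (k₁/k₂)·C_A ⇒ C_A = S·k₂/k₁.
= 0.219×0.862/0.327 = 0.577 mol/dm³.

0.577 mol/dm³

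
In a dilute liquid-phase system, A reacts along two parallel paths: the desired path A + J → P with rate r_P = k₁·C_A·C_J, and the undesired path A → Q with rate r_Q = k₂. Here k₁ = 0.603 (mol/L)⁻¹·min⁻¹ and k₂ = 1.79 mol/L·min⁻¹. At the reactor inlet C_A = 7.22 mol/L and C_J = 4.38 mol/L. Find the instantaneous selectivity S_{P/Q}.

10.7

S_{P/Q} = r_P/r_Q = (k₁·C_A·C_J)/(k₂) = (k₁/k₂)·C_A·C_J.
= (0.603×7.220×4.380) / (1.79) = 19.07/1.790 = 10.7.
Since the desired path is higher order in A, keeping C_A high (PFR or concentrated feed) favours P.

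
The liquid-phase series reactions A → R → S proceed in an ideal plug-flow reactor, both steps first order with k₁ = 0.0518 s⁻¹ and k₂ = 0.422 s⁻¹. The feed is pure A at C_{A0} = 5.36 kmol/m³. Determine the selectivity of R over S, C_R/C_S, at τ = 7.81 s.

The intermediate concentration in a first-order A→B→C sequence is C_R = k₁C_{A0}(e^(−k₁τ) − e^(−k₂τ))/(k₂−k₁).
e^(−k₁τ) = e^(−0.0518×7.81) = e^(−0.4046) = 0.6673; e^(−k₂τ) = e^(−3.296) = 0.03704.
C_R = 0.0518×5.36/(0.422−0.0518) × (0.6673−0.03704) = 0.7500×0.6302 = 0.4727 kmol/m³.
C_A = C_{A0}e^(−k₁τ) = 3.577 kmol/m³, so C_S = C_{A0}−C_A−C_R = 1.311 kmol/m³; C_R/C_S = 0.361.

0.361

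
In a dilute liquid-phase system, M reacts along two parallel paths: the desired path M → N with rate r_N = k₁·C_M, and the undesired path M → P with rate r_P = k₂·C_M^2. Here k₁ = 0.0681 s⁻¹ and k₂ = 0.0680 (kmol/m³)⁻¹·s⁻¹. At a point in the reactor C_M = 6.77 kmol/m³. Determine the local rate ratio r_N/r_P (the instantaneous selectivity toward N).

S_{N/P} = r_N/r_P = (k₁·C_M)/(k₂·C_M^2) = (k₁/k₂)·C_M⁻¹.
= (0.0681×6.770) / (0.0680×6.770^2) = 0.4610/3.117 = 0.148.

0.148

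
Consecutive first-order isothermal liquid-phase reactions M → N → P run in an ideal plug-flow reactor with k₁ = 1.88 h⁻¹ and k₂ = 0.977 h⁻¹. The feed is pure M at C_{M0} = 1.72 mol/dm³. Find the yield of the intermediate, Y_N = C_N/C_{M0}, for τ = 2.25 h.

Solving the coupled first-order balances gives C_N(τ) = [k₁/(k₂−k₁)]·C_{M0}·(e^(−k₁τ) − e^(−k₂τ)).
e^(−k₁τ) = e^(−1.88×2.25) = e^(−4.230) = 0.01455; e^(−k₂τ) = e^(−2.198) = 0.1110.
C_N = 1.88×1.72/(0.977−1.88) × (0.01455−0.1110) = (-3.581)×(-0.09644) = 0.3454 mol/dm³.
Y_N = C_N/C_{M0} = 0.3454/1.72 = 0.201.

0.201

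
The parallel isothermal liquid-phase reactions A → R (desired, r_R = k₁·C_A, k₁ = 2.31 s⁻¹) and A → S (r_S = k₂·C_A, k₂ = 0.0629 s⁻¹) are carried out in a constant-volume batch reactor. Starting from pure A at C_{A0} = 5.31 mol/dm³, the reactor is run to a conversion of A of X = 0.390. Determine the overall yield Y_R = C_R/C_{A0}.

C_A = C_{A0}(1−X) = 3.239 mol/dm³.
Both paths are first order in A, so the instantaneous fraction to R is constant: dC_R/d(−C_A) = k₁/(k₁+k₂) = 0.9735.
C_R = 0.9735·(C_{A0}−C_A) = 0.9735×2.071 = 2.02 mol/dm³.
Y_R = C_R/C_{A0} = 2.016/5.31 = 0.380.

0.380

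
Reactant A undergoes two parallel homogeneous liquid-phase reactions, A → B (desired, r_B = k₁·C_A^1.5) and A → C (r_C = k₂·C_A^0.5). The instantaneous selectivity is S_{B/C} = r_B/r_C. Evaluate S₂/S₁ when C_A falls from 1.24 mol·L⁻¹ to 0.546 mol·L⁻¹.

S_{B/C} = (k₁/k₂)·C_A, so S₂/S₁ = (C_{A,2}/C_{A,1}).
= 0.546/1.24 = 0.440.
Selectivity toward B falls as C_A falls — high-concentration operation is favoured.

0.440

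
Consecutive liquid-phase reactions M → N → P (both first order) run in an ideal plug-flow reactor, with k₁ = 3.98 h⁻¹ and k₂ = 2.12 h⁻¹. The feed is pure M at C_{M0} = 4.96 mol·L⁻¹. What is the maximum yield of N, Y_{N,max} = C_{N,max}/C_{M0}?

0.488

Evaluating C_N at τ_opt = ln(k₂/k₁)/(k₂−k₁) gives C_{N,max}/C_{M0} = (k₁/k₂)^[k₂/(k₂−k₁)].
= (3.98/2.12)^(2.12/(2.12−3.98)) = (1.877)^(-1.140) = 0.4878.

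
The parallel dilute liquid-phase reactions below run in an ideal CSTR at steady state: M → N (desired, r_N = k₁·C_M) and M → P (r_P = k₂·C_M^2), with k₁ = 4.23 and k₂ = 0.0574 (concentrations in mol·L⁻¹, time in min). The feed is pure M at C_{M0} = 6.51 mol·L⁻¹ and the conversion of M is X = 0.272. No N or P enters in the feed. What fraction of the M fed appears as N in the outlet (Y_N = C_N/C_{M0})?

Exit C_M = C_{M0}(1−X) = 6.51×0.728 = 4.739 mol·L⁻¹.
Rates in a CSTR are evaluated at the outlet concentration: r_N = 4.23×4.739 = 20.05, r_P = 0.0574×4.739^2 = 1.289.
Fraction of consumed M going to N: r_N/(r_N+r_P) = 0.9396.
C_N = 0.9396·C_{M0}·X = 0.9396×6.51×0.272 = 1.66 mol·L⁻¹; Y_N = C_N/C_{M0} = 0.256.

0.256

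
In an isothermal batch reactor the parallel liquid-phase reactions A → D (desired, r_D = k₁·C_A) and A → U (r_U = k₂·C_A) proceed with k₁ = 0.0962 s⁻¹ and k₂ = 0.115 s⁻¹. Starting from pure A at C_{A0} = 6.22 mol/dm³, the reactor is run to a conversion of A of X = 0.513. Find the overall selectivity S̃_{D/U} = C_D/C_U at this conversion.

0.837

C_A = C_{A0}(1−X) = 3.029 mol/dm³.
Both paths are first order in A, so the instantaneous fraction to D is constant: dC_D/d(−C_A) = k₁/(k₁+k₂) = 0.4555.
C_D = 0.4555·(C_{A0}−C_A) = 0.4555×3.191 = 1.45 mol/dm³.
C_U = (C_{A0}−C_A)−C_D = 1.737 mol/dm³; S̃_{D/U} = 1.453/1.737 = 0.837.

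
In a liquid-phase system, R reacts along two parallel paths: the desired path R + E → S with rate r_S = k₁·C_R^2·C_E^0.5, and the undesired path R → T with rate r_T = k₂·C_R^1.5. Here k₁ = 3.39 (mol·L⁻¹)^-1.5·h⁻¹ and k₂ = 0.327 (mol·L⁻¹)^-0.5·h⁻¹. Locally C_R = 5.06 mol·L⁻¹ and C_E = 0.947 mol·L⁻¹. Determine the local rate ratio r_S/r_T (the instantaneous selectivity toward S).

22.7

S_{S/T} = r_S/r_T = (k₁·C_R^2·C_E^0.5)/(k₂·C_R^1.5) = (k₁/k₂)·C_R^0.5·C_E^0.5.
= (3.39×5.060^2×0.9470^0.5) / (0.327×5.060^1.5) = 84.46/3.722 = 22.7.
Since the desired path is higher order in R, keeping C_R high (PFR or concentrated feed) favours S.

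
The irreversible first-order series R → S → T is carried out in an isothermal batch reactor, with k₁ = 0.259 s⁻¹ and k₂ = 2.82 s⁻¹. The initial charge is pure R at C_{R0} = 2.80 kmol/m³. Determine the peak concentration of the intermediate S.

For a first-order series the maximum intermediate yield is C_{S,max}/C_{R0} = (k₁/k₂)^[k₂/(k₂−k₁)].
= (0.259/2.82)^(2.82/(2.82−0.259)) = (0.09184)^(1.101) = 0.07214.
C_{S,max} = 0.07214×2.80 = 0.202 kmol/m³.

0.202 kmol/m³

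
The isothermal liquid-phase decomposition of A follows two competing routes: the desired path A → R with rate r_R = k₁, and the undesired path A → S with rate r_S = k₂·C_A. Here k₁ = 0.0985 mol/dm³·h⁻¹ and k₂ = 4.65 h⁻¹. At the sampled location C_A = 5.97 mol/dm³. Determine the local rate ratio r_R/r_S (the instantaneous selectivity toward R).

S_{R/S} = r_R/r_S = (k₁)/(k₂·C_A) = (k₁/k₂)·C_A⁻¹.
= (0.0985) / (4.65×5.970) = 0.09850/27.76 = 0.00355.
The undesired path is higher order in A, so low C_A (CSTR or dilute feed) favours R.

0.00355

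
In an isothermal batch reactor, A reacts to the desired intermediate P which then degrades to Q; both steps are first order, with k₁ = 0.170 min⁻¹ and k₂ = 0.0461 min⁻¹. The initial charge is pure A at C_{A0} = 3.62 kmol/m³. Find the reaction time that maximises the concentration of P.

10.5 min

The intermediate peaks when r₁ = r₂, i.e. k₁e^(−k₁t) = k₂e^(−k₂t), giving t_opt = ln(k₂/k₁)/(k₂−k₁).
= ln(0.0461/0.170)/(0.0461−0.170) = ln(0.2712)/-0.1239 = -1.305/-0.1239 = 10.5 min.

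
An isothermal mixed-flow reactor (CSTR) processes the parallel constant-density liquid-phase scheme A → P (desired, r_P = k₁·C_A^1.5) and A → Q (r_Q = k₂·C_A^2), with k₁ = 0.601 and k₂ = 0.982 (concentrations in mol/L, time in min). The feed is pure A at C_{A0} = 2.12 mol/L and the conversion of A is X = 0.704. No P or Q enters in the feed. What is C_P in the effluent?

Exit C_A = C_{A0}(1−X) = 2.12×0.296 = 0.6275 mol/L.
Rates in a CSTR are evaluated at the outlet concentration: r_P = 0.601×0.6275^1.5 = 0.2988, r_Q = 0.982×0.6275^2 = 0.3867.
Fraction of consumed A going to P: r_P/(r_P+r_Q) = 0.4359.
C_P = 0.4359·C_{A0}·X = 0.4359×2.12×0.704 = 0.651 mol/L.

0.651 mol/L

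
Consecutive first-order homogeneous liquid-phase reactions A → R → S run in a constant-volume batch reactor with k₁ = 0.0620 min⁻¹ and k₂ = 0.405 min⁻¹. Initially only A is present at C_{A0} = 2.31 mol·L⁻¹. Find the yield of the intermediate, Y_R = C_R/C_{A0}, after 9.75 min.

Solving the coupled first-order balances gives C_R(t) = [k₁/(k₂−k₁)]·C_{A0}·(e^(−k₁t) − e^(−k₂t)).
e^(−k₁t) = e^(−0.0620×9.75) = e^(−0.6045) = 0.5463; e^(−k₂t) = e^(−3.949) = 0.01928.
C_R = 0.0620×2.31/(0.405−0.0620) × (0.5463−0.01928) = 0.4176×0.5271 = 0.2201 mol·L⁻¹.
Y_R = C_R/C_{A0} = 0.2201/2.31 = 0.0953.

0.0953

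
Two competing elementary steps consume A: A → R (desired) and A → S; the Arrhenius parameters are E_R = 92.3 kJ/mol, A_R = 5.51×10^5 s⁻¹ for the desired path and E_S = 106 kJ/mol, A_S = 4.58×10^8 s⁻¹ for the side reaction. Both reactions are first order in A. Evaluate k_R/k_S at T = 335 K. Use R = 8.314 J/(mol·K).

k_R/k_S = (A_R/A_S)·exp[−(E_R−E_S)/(RT)] = (A_R/A_S)·exp[(E_S−E_R)/(RT)].
(E_S−E_R)/(RT) = (106−92.3)×10³/(8.314×335) = 13700/2785 = 4.919.
k_R/k_S = (5.51×10^5/4.58×10^8)·exp(4.919) = 0.001203 × 136.8 = 0.165.

0.165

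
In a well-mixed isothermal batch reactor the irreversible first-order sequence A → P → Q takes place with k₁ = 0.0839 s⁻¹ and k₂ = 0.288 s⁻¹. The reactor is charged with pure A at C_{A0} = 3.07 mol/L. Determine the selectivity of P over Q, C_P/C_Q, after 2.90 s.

Solving the coupled first-order balances gives C_P(t) = [k₁/(k₂−k₁)]·C_{A0}·(e^(−k₁t) − e^(−k₂t)).
e^(−k₁t) = e^(−0.0839×2.90) = e^(−0.2433) = 0.7840; e^(−k₂t) = e^(−0.8352) = 0.4338.
C_P = 0.0839×3.07/(0.288−0.0839) × (0.7840−0.4338) = 1.262×0.3502 = 0.4420 mol/L.
C_A = C_{A0}e^(−k₁t) = 2.407 mol/L, so C_Q = C_{A0}−C_A−C_P = 0.2210 mol/L; C_P/C_Q = 2.00.

2.00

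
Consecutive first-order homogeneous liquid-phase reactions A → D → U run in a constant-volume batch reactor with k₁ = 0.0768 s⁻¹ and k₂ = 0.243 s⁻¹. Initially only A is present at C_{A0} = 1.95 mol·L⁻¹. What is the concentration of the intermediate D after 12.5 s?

0.302 mol·L⁻¹

The intermediate concentration in a first-order A→B→C sequence is C_D = k₁C_{A0}(e^(−k₁t) − e^(−k₂t))/(k₂−k₁).
e^(−k₁t) = e^(−0.0768×12.5) = e^(−0.9600) = 0.3829; e^(−k₂t) = e^(−3.038) = 0.04795.
C_D = 0.0768×1.95/(0.243−0.0768) × (0.3829−0.04795) = 0.9011×0.3349 = 0.3018 mol·L⁻¹.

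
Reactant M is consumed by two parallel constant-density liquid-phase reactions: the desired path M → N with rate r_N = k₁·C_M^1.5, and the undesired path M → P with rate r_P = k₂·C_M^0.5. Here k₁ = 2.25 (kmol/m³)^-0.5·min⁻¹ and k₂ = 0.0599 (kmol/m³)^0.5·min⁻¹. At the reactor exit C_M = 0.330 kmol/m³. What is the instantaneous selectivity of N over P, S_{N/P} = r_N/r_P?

S_{N/P} = r_N/r_P = (k₁·C_M^1.5)/(k₂·C_M^0.5) = (k₁/k₂)·C_M.
= (2.25×0.3300^1.5) / (0.0599×0.3300^0.5) = 0.4265/0.03441 = 12.4.
Since the desired path is higher order in M, keeping C_M high (PFR or concentrated feed) favours N.

12.4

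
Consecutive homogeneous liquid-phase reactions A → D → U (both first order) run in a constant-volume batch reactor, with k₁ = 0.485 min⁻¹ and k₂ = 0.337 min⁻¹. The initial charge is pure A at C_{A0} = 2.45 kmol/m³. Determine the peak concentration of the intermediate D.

For a first-order series the maximum intermediate yield is C_{D,max}/C_{A0} = (k₁/k₂)^[k₂/(k₂−k₁)].
= (0.485/0.337)^(0.337/(0.337−0.485)) = (1.439)^(-2.277) = 0.4365.
C_{D,max} = 0.4365×2.45 = 1.07 kmol/m³.

1.07 kmol/m³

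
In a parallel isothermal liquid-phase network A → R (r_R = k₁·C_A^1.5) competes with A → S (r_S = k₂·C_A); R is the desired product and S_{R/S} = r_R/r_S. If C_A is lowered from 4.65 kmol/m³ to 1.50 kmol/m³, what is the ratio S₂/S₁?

0.568

S_{R/S} = (k₁/k₂)·C_A^0.5, so S₂/S₁ = (C_{A,2}/C_{A,1})^0.5.
= (1.50/4.65)^0.5 = (0.3226)^0.5 = 0.568.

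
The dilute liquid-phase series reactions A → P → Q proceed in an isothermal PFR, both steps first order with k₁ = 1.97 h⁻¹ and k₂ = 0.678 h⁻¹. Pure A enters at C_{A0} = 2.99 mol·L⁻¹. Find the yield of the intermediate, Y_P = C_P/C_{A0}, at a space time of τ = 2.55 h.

0.261

For first-order series with pure A initially, C_P(τ) = k₁C_{A0}/(k₂−k₁)·(e^(−k₁τ) − e^(−k₂τ)).
e^(−k₁τ) = e^(−1.97×2.55) = e^(−5.023) = 0.006581; e^(−k₂τ) = e^(−1.729) = 0.1775.
C_P = 1.97×2.99/(0.678−1.97) × (0.006581−0.1775) = (-4.559)×(-0.1709) = 0.7791 mol·L⁻¹.
Y_P = C_P/C_{A0} = 0.7791/2.99 = 0.261.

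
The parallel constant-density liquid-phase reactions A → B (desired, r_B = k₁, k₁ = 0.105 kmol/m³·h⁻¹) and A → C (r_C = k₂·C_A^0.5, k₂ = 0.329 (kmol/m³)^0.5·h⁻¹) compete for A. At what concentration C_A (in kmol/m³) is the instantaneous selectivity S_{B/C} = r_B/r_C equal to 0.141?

5.12 kmol/m³

S_{B/C} = (k₁/k₂)·C_A^-0.5 ⇒ C_A = (S·k₂/k₁)^(-2).
= (0.141×0.329/0.105)^(-2) = (0.4418)^(-2) = 5.12 kmol/m³.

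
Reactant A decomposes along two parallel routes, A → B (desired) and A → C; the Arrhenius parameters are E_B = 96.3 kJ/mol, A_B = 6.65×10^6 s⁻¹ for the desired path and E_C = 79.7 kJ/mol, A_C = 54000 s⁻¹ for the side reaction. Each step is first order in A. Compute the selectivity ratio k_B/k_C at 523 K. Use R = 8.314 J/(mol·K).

2.71

With equal orders, S_{B/C} = k_B/k_C = (A_B/A_C)·exp[(E_C−E_B)/(RT)].
(E_C−E_B)/(RT) = (79.7−96.3)×10³/(8.314×523) = -16600/4348 = -3.818.
k_B/k_C = (6.65×10^6/54000)·exp(-3.818) = 123.1 × 0.02198 = 2.71.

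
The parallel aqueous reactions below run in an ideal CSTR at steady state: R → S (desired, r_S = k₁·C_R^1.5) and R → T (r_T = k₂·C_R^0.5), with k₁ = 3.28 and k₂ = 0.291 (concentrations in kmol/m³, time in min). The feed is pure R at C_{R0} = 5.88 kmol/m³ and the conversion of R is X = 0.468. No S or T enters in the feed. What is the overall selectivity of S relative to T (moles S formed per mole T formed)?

Exit C_R = C_{R0}(1−X) = 5.88×0.532 = 3.128 kmol/m³.
Rates in a CSTR are evaluated at the outlet concentration: r_S = 3.28×3.128^1.5 = 18.15, r_T = 0.291×3.128^0.5 = 0.5147.
Overall selectivity = C_S/C_T = r_Sτ/(r_Tτ) = r_S/r_T = 35.3.

35.3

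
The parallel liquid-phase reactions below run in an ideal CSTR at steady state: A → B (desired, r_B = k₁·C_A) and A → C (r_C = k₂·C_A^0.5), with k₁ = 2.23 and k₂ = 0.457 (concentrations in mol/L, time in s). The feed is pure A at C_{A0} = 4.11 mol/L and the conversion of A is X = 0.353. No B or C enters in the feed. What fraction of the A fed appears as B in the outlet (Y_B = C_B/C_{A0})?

0.314

Exit C_A = C_{A0}(1−X) = 4.11×0.647 = 2.659 mol/L.
Rates in a CSTR are evaluated at the outlet concentration: r_B = 2.23×2.659 = 5.930, r_C = 0.457×2.659^0.5 = 0.7452.
Fraction of consumed A going to B: r_B/(r_B+r_C) = 0.8884.
C_B = 0.8884·C_{A0}·X = 0.8884×4.11×0.353 = 1.29 mol/L; Y_B = C_B/C_{A0} = 0.314.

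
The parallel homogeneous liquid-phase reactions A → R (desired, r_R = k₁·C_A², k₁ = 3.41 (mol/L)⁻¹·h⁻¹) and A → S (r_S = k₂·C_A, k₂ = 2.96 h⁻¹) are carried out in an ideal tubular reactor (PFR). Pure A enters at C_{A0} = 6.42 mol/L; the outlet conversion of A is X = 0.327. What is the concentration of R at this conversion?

C_A = C_{A0}(1−X) = 4.321 mol/L.
Along a PFR/batch, dC_S/dC_A = −r_S/(r_R+r_S) = −k₂/(k₂+k₁·C_A).
Integrating from C_{A0} to C_A: C_S = (2.96/3.41)·ln[(2.96+3.41·6.42)/(2.96+3.41·4.32)] = 0.8680·ln(24.85/17.69) = 0.2949 mol/L.
Then C_R = (C_{A0}−C_A) − C_S = 2.099 − 0.2949 = 1.804 mol/L.

1.80 mol/L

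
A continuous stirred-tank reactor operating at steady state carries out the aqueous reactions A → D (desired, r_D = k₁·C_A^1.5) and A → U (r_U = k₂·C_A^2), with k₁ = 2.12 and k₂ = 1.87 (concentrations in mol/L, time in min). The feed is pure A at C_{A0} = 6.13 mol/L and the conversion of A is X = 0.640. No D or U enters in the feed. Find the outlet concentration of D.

Exit C_A = C_{A0}(1−X) = 6.13×0.360 = 2.207 mol/L.
In a CSTR the entire volume is at exit conditions, so r_D = 2.12×2.207^1.5 = 6.950 and r_U = 1.87×2.207^2 = 9.107.
Fraction of consumed A going to D: r_D/(r_D+r_U) = 0.4328.
C_D = 0.4328·C_{A0}·X = 0.4328×6.13×0.640 = 1.70 mol/L.

1.70 mol/L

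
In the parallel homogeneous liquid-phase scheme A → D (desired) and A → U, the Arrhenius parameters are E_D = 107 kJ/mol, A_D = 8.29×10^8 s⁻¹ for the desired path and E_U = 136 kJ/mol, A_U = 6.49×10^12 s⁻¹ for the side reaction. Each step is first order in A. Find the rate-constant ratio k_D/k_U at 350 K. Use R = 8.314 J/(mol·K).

k_D/k_U = (A_D/A_U)·exp[−(E_D−E_U)/(RT)] = (A_D/A_U)·exp[(E_U−E_D)/(RT)].
(E_U−E_D)/(RT) = (136−107)×10³/(8.314×350) = 29000/2910 = 9.966.
k_D/k_U = (8.29×10^8/6.49×10^12)·exp(9.966) = 1.277×10^-4 × 21290 = 2.72.

2.72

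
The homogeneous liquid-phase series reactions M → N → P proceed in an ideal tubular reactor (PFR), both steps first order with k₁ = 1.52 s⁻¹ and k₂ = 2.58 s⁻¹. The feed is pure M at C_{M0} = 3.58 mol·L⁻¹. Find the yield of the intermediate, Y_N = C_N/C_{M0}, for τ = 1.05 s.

For first-order series with pure M initially, C_N(τ) = k₁C_{M0}/(k₂−k₁)·(e^(−k₁τ) − e^(−k₂τ)).
e^(−k₁τ) = e^(−1.52×1.05) = e^(−1.596) = 0.2027; e^(−k₂τ) = e^(−2.709) = 0.06660.
C_N = 1.52×3.58/(2.58−1.52) × (0.2027−0.06660) = 5.134×0.1361 = 0.6987 mol·L⁻¹.
Y_N = C_N/C_{M0} = 0.6987/3.58 = 0.195.

0.195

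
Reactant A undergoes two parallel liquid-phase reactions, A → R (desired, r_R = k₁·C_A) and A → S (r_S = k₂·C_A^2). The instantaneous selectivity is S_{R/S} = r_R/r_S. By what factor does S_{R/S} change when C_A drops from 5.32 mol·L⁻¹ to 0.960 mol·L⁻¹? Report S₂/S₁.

S_{R/S} = (k₁/k₂)·C_A⁻¹, so S₂/S₁ = (C_{A,2}/C_{A,1})⁻¹.
= 5.32/0.960 = 5.54.

5.54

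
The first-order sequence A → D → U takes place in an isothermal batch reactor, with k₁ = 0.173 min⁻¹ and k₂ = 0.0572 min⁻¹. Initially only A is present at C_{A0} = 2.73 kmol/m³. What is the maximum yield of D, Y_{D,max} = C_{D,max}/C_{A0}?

At the optimum, C_{D,max}/C_{A0} = (k₁/k₂)^[k₂/(k₂−k₁)].
= (0.173/0.0572)^(0.0572/(0.0572−0.173)) = (3.024)^(-0.4940) = 0.5789.

0.579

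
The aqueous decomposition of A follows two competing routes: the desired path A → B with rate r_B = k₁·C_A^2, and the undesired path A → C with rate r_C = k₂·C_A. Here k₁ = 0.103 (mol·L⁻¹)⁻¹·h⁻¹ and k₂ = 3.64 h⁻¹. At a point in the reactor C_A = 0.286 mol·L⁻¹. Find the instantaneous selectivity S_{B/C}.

0.00809

S_{B/C} = r_B/r_C = (k₁·C_A^2)/(k₂·C_A) = (k₁/k₂)·C_A.
= (0.103×0.2860^2) / (3.64×0.2860) = 0.008425/1.041 = 0.00809.
Since the desired path is higher order in A, keeping C_A high (PFR or concentrated feed) favours B.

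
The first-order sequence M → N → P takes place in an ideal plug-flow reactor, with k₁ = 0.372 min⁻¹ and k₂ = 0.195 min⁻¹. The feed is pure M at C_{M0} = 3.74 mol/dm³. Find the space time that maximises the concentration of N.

3.65 min

For first-order series the maximum of C_N occurs at τ_opt = ln(k₂/k₁)/(k₂−k₁).
= ln(0.195/0.372)/(0.195−0.372) = ln(0.5242)/-0.1770 = -0.6459/-0.1770 = 3.65 min.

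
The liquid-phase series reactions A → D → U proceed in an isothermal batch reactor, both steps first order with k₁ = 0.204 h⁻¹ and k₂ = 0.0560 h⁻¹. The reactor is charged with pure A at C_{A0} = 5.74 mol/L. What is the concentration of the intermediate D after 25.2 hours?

1.88 mol/L

Solving the coupled first-order balances gives C_D(t) = [k₁/(k₂−k₁)]·C_{A0}·(e^(−k₁t) − e^(−k₂t)).
e^(−k₁t) = e^(−0.204×25.2) = e^(−5.141) = 0.005853; e^(−k₂t) = e^(−1.411) = 0.2439.
C_D = 0.204×5.74/(0.0560−0.204) × (0.005853−0.2439) = (-7.912)×(-0.2380) = 1.883 mol/L.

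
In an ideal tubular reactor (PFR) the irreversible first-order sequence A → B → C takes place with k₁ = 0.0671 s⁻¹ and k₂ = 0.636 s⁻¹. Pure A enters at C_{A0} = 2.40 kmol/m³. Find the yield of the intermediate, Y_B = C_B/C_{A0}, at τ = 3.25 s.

Solving the coupled first-order balances gives C_B(τ) = [k₁/(k₂−k₁)]·C_{A0}·(e^(−k₁τ) − e^(−k₂τ)).
e^(−k₁τ) = e^(−0.0671×3.25) = e^(−0.2181) = 0.8041; e^(−k₂τ) = e^(−2.067) = 0.1266.
C_B = 0.0671×2.40/(0.636−0.0671) × (0.8041−0.1266) = 0.2831×0.6775 = 0.1918 kmol/m³.
Y_B = C_B/C_{A0} = 0.1918/2.40 = 0.0799.

0.0799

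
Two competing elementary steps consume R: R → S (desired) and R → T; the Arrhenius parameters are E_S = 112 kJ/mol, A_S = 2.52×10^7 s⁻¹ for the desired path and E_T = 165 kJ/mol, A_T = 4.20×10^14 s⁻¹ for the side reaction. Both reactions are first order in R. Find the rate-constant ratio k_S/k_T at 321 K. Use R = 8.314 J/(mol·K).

k_S/k_T = (A_S/A_T)·exp[−(E_S−E_T)/(RT)] = (A_S/A_T)·exp[(E_T−E_S)/(RT)].
(E_T−E_S)/(RT) = (165−112)×10³/(8.314×321) = 53000/2669 = 19.86.
k_S/k_T = (2.52×10^7/4.20×10^14)·exp(19.86) = 6.000×10^-8 × 4.214×10^8 = 25.3.

25.3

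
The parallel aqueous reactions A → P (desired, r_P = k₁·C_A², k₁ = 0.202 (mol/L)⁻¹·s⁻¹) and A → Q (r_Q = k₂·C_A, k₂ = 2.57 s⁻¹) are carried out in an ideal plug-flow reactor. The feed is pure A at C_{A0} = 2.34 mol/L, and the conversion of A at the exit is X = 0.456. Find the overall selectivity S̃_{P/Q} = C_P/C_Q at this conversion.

C_A = C_{A0}(1−X) = 1.273 mol/L.
Along a PFR/batch, dC_Q/dC_A = −r_Q/(r_P+r_Q) = −k₂/(k₂+k₁·C_A).
Integrating from C_{A0} to C_A: C_Q = (2.57/0.202)·ln[(2.57+0.202·2.34)/(2.57+0.202·1.27)] = 12.72·ln(3.043/2.827) = 0.9348 mol/L.
Then C_P = (C_{A0}−C_A) − C_Q = 1.067 − 0.9348 = 0.1322 mol/L.
S̃_{P/Q} = C_P/C_Q = 0.1322/0.9348 = 0.141.

0.141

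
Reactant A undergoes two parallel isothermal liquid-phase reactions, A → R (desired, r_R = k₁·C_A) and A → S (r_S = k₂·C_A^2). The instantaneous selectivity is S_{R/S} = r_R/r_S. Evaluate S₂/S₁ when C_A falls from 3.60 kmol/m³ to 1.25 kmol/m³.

S_{R/S} = (k₁/k₂)·C_A⁻¹, so S₂/S₁ = (C_{A,2}/C_{A,1})⁻¹.
= 3.60/1.25 = 2.88.

2.88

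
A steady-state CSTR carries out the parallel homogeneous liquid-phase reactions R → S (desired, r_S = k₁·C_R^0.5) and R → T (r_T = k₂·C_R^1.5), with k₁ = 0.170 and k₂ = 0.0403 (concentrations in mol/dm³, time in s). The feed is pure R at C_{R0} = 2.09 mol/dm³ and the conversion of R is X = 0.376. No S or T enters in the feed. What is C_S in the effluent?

Exit C_R = C_{R0}(1−X) = 2.09×0.624 = 1.304 mol/dm³.
A CSTR operates uniformly at the exit composition, giving r_S = 0.1941 and r_T = 0.06002 (each k·C_R^n at C_R = 1.304).
Fraction of consumed R going to S: r_S/(r_S+r_T) = 0.7638.
C_S = 0.7638·C_{R0}·X = 0.7638×2.09×0.376 = 0.600 mol/dm³.

0.600 mol/dm³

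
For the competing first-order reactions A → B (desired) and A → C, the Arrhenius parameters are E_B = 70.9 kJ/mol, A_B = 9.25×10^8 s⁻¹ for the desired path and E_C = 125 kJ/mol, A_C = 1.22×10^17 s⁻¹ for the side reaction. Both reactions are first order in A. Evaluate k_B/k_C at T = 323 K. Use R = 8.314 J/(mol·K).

4.26

k_B/k_C = (A_B/A_C)·exp[−(E_B−E_C)/(RT)] = (A_B/A_C)·exp[(E_C−E_B)/(RT)].
(E_C−E_B)/(RT) = (125−70.9)×10³/(8.314×323) = 54100/2685 = 20.15.
k_B/k_C = (9.25×10^8/1.22×10^17)·exp(20.15) = 7.582×10^-9 × 5.613×10^8 = 4.26.
Since E_B < E_C, lowering the temperature improves selectivity toward B.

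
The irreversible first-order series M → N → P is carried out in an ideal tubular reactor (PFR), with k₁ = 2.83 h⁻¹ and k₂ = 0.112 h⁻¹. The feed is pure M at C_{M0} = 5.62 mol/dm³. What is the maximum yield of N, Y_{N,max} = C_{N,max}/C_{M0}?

Evaluating C_N at τ_opt = ln(k₂/k₁)/(k₂−k₁) gives C_{N,max}/C_{M0} = (k₁/k₂)^[k₂/(k₂−k₁)].
= (2.83/0.112)^(0.112/(0.112−2.83)) = (25.27)^(-0.04121) = 0.8754.

0.875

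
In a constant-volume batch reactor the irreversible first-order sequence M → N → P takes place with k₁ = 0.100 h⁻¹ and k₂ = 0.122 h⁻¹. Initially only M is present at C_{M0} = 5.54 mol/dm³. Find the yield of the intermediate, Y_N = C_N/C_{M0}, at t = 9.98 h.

Solving the coupled first-order balances gives C_N(t) = [k₁/(k₂−k₁)]·C_{M0}·(e^(−k₁t) − e^(−k₂t)).
e^(−k₁t) = e^(−0.100×9.98) = e^(−0.9980) = 0.3686; e^(−k₂t) = e^(−1.218) = 0.2960.
C_N = 0.100×5.54/(0.122−0.100) × (0.3686−0.2960) = 25.18×0.07266 = 1.830 mol/dm³.
Y_N = C_N/C_{M0} = 1.830/5.54 = 0.330.

0.330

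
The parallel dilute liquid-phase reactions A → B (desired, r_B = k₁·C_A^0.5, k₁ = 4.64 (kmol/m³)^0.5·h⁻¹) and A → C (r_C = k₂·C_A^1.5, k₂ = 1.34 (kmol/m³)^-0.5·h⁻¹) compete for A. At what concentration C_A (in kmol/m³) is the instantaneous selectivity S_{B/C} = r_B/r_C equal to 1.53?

2.26 kmol/m³

S_{B/C} = (k₁/k₂)·C_A⁻¹ ⇒ C_A = (S·k₂/k₁)^(-1).
= (1.53×1.34/4.64)^(-1) = (0.4419)^(-1) = 2.26 kmol/m³.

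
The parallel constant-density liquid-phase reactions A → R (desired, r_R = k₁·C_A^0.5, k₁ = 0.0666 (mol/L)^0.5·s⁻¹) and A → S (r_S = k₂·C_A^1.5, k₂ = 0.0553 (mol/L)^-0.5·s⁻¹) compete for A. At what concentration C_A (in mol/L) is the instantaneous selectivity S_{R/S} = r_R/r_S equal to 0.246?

S_{R/S} = (k₁/k₂)·C_A⁻¹ ⇒ C_A = (S·k₂/k₁)^(-1).
= (0.246×0.0553/0.0666)^(-1) = (0.2043)^(-1) = 4.90 mol/L.

4.90 mol/L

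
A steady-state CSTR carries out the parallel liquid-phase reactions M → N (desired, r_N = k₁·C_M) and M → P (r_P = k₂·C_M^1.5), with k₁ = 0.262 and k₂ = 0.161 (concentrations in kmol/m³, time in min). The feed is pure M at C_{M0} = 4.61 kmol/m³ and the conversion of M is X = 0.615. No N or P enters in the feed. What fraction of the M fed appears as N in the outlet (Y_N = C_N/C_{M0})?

0.338

Exit C_M = C_{M0}(1−X) = 4.61×0.385 = 1.775 kmol/m³.
In a CSTR the entire volume is at exit conditions, so r_N = 0.262×1.775 = 0.4650 and r_P = 0.161×1.775^1.5 = 0.3807.
Fraction of consumed M going to N: r_N/(r_N+r_P) = 0.5499.
C_N = 0.5499·C_{M0}·X = 0.5499×4.61×0.615 = 1.56 kmol/m³; Y_N = C_N/C_{M0} = 0.338.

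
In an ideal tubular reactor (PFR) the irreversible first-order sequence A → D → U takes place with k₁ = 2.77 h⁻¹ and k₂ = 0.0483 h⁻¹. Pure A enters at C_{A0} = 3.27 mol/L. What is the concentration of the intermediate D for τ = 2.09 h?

For first-order series with pure A initially, C_D(τ) = k₁C_{A0}/(k₂−k₁)·(e^(−k₁τ) − e^(−k₂τ)).
e^(−k₁τ) = e^(−2.77×2.09) = e^(−5.789) = 0.003060; e^(−k₂τ) = e^(−0.1009) = 0.9040.
C_D = 2.77×3.27/(0.0483−2.77) × (0.003060−0.9040) = (-3.328)×(-0.9009) = 2.998 mol/L.

3.00 mol/L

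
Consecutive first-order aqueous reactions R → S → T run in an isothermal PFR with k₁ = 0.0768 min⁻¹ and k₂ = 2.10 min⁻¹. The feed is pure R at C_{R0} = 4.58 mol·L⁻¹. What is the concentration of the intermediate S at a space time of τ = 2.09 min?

0.146 mol·L⁻¹

The intermediate concentration in a first-order A→B→C sequence is C_S = k₁C_{R0}(e^(−k₁τ) − e^(−k₂τ))/(k₂−k₁).
e^(−k₁τ) = e^(−0.0768×2.09) = e^(−0.1605) = 0.8517; e^(−k₂τ) = e^(−4.389) = 0.01241.
C_S = 0.0768×4.58/(2.10−0.0768) × (0.8517−0.01241) = 0.1739×0.8393 = 0.1459 mol·L⁻¹.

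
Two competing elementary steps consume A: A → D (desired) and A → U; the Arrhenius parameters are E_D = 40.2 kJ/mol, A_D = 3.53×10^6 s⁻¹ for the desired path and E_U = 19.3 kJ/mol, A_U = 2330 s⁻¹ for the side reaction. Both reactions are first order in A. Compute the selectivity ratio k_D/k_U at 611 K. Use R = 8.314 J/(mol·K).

24.8

k_D/k_U = (A_D/A_U)·exp[−(E_D−E_U)/(RT)] = (A_D/A_U)·exp[(E_U−E_D)/(RT)].
(E_U−E_D)/(RT) = (19.3−40.2)×10³/(8.314×611) = -20900/5080 = -4.114.
k_D/k_U = (3.53×10^6/2330)·exp(-4.114) = 1515 × 0.01634 = 24.8.
Since E_D > E_U, raising the temperature improves selectivity toward D.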